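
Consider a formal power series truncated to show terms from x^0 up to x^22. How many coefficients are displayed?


From x^0 to x^22 inclusive, the count is 22 - 0 + 1 = 23.

23


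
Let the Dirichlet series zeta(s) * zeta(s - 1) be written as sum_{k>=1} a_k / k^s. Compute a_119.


Convolution gives a_k = sum_{d | k} d * 1 = sum_{d | k} d = sigma(k), the sum of positive divisors of k.
For k = 119, the divisors are 1, 7, 17, 119, so
sigma(119) = 1 + 7 + 17 + 119 = 144.

144


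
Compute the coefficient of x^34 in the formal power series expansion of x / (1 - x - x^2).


Let f(x) = sum_{k>=0} a_k x^k. Multiplying f(x) * (1 - x - x^2) = x and matching coefficients gives a_0 = 0, a_1 = 1, and a_k = a_{k-1} + a_{k-2} for k >= 2. These are the Fibonacci numbers F_k.
Iterating from F_0 = 0, F_1 = 1:
F_0=0, F_1=1, F_2=1, F_3=2, F_4=3, F_5=5, F_6=8, F_7=13, F_8=21, F_9=34, ...
F_34 = 5702887.

5702887


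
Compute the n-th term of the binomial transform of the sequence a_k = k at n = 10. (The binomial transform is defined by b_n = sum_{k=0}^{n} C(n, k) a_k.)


With a_k = k, b_n = sum_{k=0}^{n} C(n, k) k. Using k * C(n, k) = n * C(n-1, k-1) gives b_n = n * sum_{k>=1} C(n-1, k-1) = n * 2^(n-1).
For n = 10: 10 * 2^9 = 10 * 512 = 5120.

5120


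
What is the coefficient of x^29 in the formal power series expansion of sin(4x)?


The Maclaurin series is sin(t) = sum_{k>=0} (-1)^k t^(2k+1) / (2k+1)!, so substituting t = 4x, only odd powers of x are nonzero, with coefficient of x^(2k+1) equal to (-1)^k 4^(2k+1) / (2k+1)!.
Write 29 = 2*14 + 1, giving the coefficient (-1)^14 * 4^29 / 29! = 288230376151711744/8841761993739701954543616000000 = 8589934592/263505041412702261046875.

8589934592/263505041412702261046875


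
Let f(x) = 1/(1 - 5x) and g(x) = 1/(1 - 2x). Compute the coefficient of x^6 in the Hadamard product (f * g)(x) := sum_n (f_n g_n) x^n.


f has coefficients f_k = 5^k and g has coefficients g_k = 2^k, so the Hadamard product has coefficient (f*g)_k = 5^k * 2^k = 10^k.
For k = 6: 10^6 = 1000000.

1000000


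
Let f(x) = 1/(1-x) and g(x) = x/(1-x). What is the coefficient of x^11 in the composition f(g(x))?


First simplify the composition: f(g(x)) = 1/(1 - x/(1-x)) = (1-x)/((1-x) - x) = (1-x)/(1-2x).
Now extract the coefficient. Write (1-x)/(1-2x) = 1/(1-2x) - x/(1-2x).
The coefficient of x^n in 1/(1-2x) is 2^n, and in x/(1-2x) is 2^(n-1) (for n >= 1).
So the coefficient of x^11 is 2^11 - 2^10 = 2048 - 1024 = 1024.

1024


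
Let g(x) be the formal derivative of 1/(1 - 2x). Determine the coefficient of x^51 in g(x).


Differentiate termwise: d/dx sum_{k>=0} 2^k x^k = sum_{k>=1} k 2^k x^(k-1) = sum_{j>=0} (j+1) 2^(j+1) x^j.
Equivalently, d/dx [1/(1 - 2x)] = 2/(1 - 2x)^2.
For j = 51: 52 * 2^52 = 52 * 4503599627370496 = 234187180623265792.

234187180623265792


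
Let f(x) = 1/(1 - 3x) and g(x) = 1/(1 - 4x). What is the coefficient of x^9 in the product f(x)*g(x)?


The coefficient of x^n in f*g is the Cauchy product: sum_{k=0}^{n} a^k * b^(n-k).
With a=3, b=4, n=9:
sum_{k=0}^{9} 3^k * 4^(9-k)
= 989527

989527


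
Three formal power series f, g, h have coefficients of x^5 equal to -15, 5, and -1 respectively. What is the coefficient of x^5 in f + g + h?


Series addition is componentwise:
-15 + 5 + -1
= -11

-11


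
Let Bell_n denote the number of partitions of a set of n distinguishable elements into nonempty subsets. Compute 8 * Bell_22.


Bell_22 can be computed from the Bell triangle or from Dobinski's identity Bell_n = (1/e) * sum_{k>=0} k^n / k!.
Computing Bell_22 = 4506715738447323.
Then 8 * 4506715738447323 = 36053725907578584.

36053725907578584


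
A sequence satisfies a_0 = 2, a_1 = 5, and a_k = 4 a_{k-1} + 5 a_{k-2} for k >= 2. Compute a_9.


The characteristic equation is t^2 - 4 t - 5 = 0, with roots r_1 = 5 and r_2 = -1 (so c_1 = r_1 + r_2, c_2 = -r_1 r_2 as required).
One can use the closed form a_n = A r_1^n + B r_2^n, but direct iteration is more reliable:
a_0 = 2, a_1 = 5, a_2 = 30, a_3 = 145, a_4 = 730, a_5 = 3645, a_6 = 18230, a_7 = 91145, a_8 = 455730, a_9 = 2278645.
So a_9 = 2278645.

2278645


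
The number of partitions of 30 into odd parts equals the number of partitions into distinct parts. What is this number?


Computing partitions of 30 into odd parts (1, 3, 5, ...):
Using the generating function prod_{k>=0} 1/(1-x^(2k+1)),
the count is 296

296


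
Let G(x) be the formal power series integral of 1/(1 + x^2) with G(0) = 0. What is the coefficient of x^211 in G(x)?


1/(1 + x^2) = sum_{j>=0} (-1)^j x^(2j). Integrating termwise with G(0) = 0:
G(x) = sum_{j>=0} (-1)^j x^(2j+1) / (2j+1) = arctan(x).
Only odd powers are nonzero. For x^211 write 211 = 2*105 + 1, giving
(-1)^105 / 211 = -1/211 = -1/211.

-1/211


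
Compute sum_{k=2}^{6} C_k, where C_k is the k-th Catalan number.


C_2 through C_6: 2, 5, 14, 42, 132
Sum = 2 + 5 + 14 + 42 + 132
= 195

195


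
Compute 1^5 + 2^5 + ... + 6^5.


This power sum has a closed form given by Faulhaber's formula
sum_{k=1}^{m} k^p = (1 / (p + 1)) * sum_{j=0}^{p} C(p + 1, j) B_j m^(p + 1 - j),
but for small m direct computation is fastest:
1 + 32 + 243 + 1024 + 3125 + 7776 = 12201.

12201


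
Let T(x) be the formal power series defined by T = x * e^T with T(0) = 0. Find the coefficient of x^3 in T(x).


Apply the Lagrange inversion formula: if T = x * phi(T) with phi(t) = e^t, then
[x^n] T = (1/n) [t^(n-1)] phi(t)^n = (1/n) [t^(n-1)] e^(n t) = (1/n) * n^(n-1) / (n-1)! = n^(n-1) / n!.
When c = 1 this is the Cayley count of rooted labeled trees on n vertices, divided by n!.
For n = 3: 3^2 / 3! = 9/6 = 3/2.

3/2


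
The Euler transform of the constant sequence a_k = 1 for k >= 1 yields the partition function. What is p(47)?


The Euler transform converts the sequence a_k = 1 into the number of integer partitions.
Using the recurrence or dynamic programming:
p(47) = 124754

124754


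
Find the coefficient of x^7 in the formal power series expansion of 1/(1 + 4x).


Write 1/(1 + c x) = 1/(1 - (-c) x) and apply the geometric-series identity
1/(1 - y) = sum_{k>=0} y^k to get 1/(1 + c x) = sum_{k>=0} (-c)^k x^k.
So the coefficient of x^k is (-c)^k = (-1)^k * c^k.
Here c = 4 and k = 7:
(-4)^7 = -1 * 16384 = -16384

-16384


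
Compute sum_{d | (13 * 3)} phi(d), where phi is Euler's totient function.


First, 13 * 3 = 39. One classical identity is sum_{d | n} phi(d) = n (each k in [1, n] has a unique gcd with n, and among the k's with gcd(k, n) = n/d there are phi(d) of them). So the sum equals 39. We also verify directly:
Divisors of 39: 1, 3, 13, 39.
phi values: 1, 2, 12, 24.
Sum = 39.

39


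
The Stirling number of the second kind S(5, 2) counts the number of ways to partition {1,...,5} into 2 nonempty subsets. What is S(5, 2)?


Using the explicit formula S(n,k) = (1/k!) sum_{j=0}^{k} (-1)^(k-j) C(k,j) j^n:
S(5, 2) = 15
Equivalently, S(n,k) is n! times the coefficient of x^n in the EGF (e^x - 1)^k / k!.

15


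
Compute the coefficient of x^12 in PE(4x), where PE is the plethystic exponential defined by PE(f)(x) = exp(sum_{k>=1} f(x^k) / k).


With f(x) = 4x, the exponent is sum_{k>=1} 4 x^k / k = 4 * (-ln(1 - x)). Exponentiating:
PE(4x) = exp(-4 ln(1 - x)) = 1/(1 - x)^4.
By the negative binomial expansion, [x^n] 1/(1 - x)^4 = C(n + 3, 3).
For n = 12: C(15, 3) = 455.

455


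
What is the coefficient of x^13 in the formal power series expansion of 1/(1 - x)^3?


The expansion 1/(1 - x)^r = sum_{k>=0} C(k + r - 1, r - 1) x^k follows from the multiset / negative-binomial theorem (or from repeated differentiation of the geometric series).
For r = 3 and k = 13:
C(15, 2) = 1307674368000 / (2 * 6227020800) = 105.

105


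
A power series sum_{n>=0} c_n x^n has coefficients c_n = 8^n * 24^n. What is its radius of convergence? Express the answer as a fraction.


By the root test (Cauchy-Hadamard), the radius is R = 1 / limsup_n |c_n|^(1/n).
Here |c_n|^(1/n) = (8^n * 24^n)^(1/n) = 8 * 24 = 192 for all n.
So R = 1/192 = 1/192.

1/192


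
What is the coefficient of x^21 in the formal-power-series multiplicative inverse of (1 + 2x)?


The inverse is 1/(1 + 2x). Apply the geometric identity 1/(1 - y) = sum_{k>=0} y^k with y = -2x:
1/(1 + 2x) = sum_{k>=0} (-2)^k x^k.
So the coefficient of x^21 is (-2)^21 = -2097152.

-2097152


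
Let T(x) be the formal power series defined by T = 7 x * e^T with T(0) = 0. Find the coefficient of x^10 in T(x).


Apply the Lagrange inversion formula: if T = 7 x * phi(T) with phi(t) = e^t, then
[x^n] T = 7^n * (1/n) [t^(n-1)] phi(t)^n = 7^n * (1/n) [t^(n-1)] e^(n t) = 7^n * (1/n) * n^(n-1) / (n-1)! = 7^n * n^(n-1) / n!.
When c = 1 this is the Cayley count of rooted labeled trees on n vertices, divided by n!.
For n = 10: 7^10 * 10^9 / 10! = 282475249 * 1000000000/3628800 = 6305251093750/81.

6305251093750/81


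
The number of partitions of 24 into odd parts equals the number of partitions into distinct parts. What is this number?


Computing partitions of 24 into odd parts (1, 3, 5, ...):
Using the generating function prod_{k>=0} 1/(1-x^(2k+1)),
the count is 122

122


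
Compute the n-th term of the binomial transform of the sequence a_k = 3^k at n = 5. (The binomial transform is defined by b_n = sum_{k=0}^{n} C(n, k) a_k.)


With a_k = 3^k, b_n = sum_{k=0}^{n} C(n, k) 3^k = (1 + 3)^n by the binomial theorem.
For n = 5: (1 + 3)^5 = 4^5 = 1024.

1024


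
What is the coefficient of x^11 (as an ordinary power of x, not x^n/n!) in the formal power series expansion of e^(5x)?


The exponential series is e^y = sum_{k>=0} y^k / k!. Substituting y = 5x gives
e^(5x) = sum_{k>=0} 5^k x^k / k!.
So the coefficient of x^n is a^n/n! with a = 5, n = 11:
5^11 / 11! = 48828125/39916800 = 1953125/1596672

1953125/1596672


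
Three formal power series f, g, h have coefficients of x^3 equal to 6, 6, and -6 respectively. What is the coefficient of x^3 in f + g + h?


Series addition is componentwise:
6 + 6 + -6
= 6

6


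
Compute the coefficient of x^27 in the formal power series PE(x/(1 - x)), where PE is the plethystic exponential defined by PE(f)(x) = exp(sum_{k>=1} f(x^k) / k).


For f(x) = x/(1 - x) we have
sum_{k>=1} f(x^k) / k = sum_{k>=1} (1/k) * x^k / (1 - x^k) = sum_{k, m >= 1} x^(k m) / k,
which after exponentiating simplifies to
PE(x/(1 - x)) = prod_{k>=1} 1 / (1 - x^k).
This is the generating function for the partition function p(n), so the coefficient of x^27 is p(27).
Computing p(27) by dynamic programming over parts 1, 2, ..., 27: p(27) = 3010.

3010


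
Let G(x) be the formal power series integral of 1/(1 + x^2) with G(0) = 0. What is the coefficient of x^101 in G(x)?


1/(1 + x^2) = sum_{j>=0} (-1)^j x^(2j). Integrating termwise with G(0) = 0:
G(x) = sum_{j>=0} (-1)^j x^(2j+1) / (2j+1) = arctan(x).
Only odd powers are nonzero. For x^101 write 101 = 2*50 + 1, giving
(-1)^50 / 101 = 1/101 = 1/101.

1/101


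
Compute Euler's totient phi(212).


phi(n) counts integers in [1, n] coprime to n. Using the multiplicative formula phi(n) = n * prod_{p | n} (1 - 1/p):
212 = 2^2 * 53, so
phi(212) = 212 * (1 - 1/2) * (1 - 1/53) = 104.

104


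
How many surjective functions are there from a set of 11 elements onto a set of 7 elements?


By inclusion-exclusion on which target elements are missed, the number of surjections from an n-set onto a k-set is
surj(n, k) = sum_{j=0}^{k} (-1)^j C(k, j) (k - j)^n.
Equivalently surj(n, k) = k! * S(n, k), where S(n, k) is the Stirling number of the second kind.
For n = 11, k = 7:
S(11, 7) = 63987, so
surj = 7! * 63987 = 5040 * 63987 = 322494480.

322494480


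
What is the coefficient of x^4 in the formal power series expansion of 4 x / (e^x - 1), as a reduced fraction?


The exponential generating function for Bernoulli numbers is
x / (e^x - 1) = sum_{k>=0} B_k x^k / k!.
So the coefficient of x^4 in 4 x / (e^x - 1) is 4 B_4 / 4!.
Computing: B_4 = -1/30, 4! = 24, giving
4 * -1/30 / 24 = -1/180.

-1/180


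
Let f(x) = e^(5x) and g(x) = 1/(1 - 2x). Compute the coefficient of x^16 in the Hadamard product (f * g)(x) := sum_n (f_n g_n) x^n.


Expanding: f_k = 5^k/k! (from e^(5x)) and g_k = 2^k (from 1/(1 - 2x)). So the Hadamard coefficient (f * g)_k = 5^k 2^k / k! = (10)^k / k!.
For k = 16: 10^16/16! = 10000000000000000/20922789888000 = 2441406250/5108103.

2441406250/5108103


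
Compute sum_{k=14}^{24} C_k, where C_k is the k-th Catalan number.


C_14 through C_24: 2674440, 9694845, 35357670, 129644790, 477638700, 1767263190, 6564120420, 24466267020, 91482563640, 343059613650, 1289904147324
Sum = 2674440 + 9694845 + 35357670 + 129644790 + 477638700 + 1767263190 + 6564120420 + 24466267020 + 91482563640 + 343059613650 + 1289904147324
= 1757898985689

1757898985689


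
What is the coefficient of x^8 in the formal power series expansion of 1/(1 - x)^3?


The expansion 1/(1 - x)^r = sum_{k>=0} C(k + r - 1, r - 1) x^k follows from the multiset / negative-binomial theorem (or from repeated differentiation of the geometric series).
For r = 3 and k = 8:
C(10, 2) = 3628800 / (2 * 40320) = 45.

45


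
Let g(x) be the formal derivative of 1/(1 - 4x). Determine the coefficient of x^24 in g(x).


Differentiate termwise: d/dx sum_{k>=0} 4^k x^k = sum_{k>=1} k 4^k x^(k-1) = sum_{j>=0} (j+1) 4^(j+1) x^j.
Equivalently, d/dx [1/(1 - 4x)] = 4/(1 - 4x)^2.
For j = 24: 25 * 4^25 = 25 * 1125899906842624 = 28147497671065600.

28147497671065600


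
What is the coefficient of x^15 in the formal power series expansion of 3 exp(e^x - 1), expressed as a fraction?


exp(e^x - 1) is the exponential generating function for the Bell numbers Bell_k: exp(e^x - 1) = sum_{k>=0} Bell_k x^k / k!.
So the coefficient of x^15 in 3 exp(e^x - 1) is 3 Bell_15 / 15!.
Computing: Bell_15 = 1382958545 and 15! = 1307674368000, giving
3 * 1382958545/1307674368000 = 276591709/87178291200.

276591709/87178291200


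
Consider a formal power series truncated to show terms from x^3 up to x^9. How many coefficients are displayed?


From x^3 to x^9 inclusive, the count is 9 - 3 + 1 = 7.

7


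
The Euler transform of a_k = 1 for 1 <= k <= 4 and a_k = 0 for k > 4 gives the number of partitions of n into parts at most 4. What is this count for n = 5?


Partitions of 5 into parts at most 4:
Using generating function (1-x)^(-1)(1-x^2)^(-1)...(1-x^4)^(-1),
the coefficient of x^5 = 6

6


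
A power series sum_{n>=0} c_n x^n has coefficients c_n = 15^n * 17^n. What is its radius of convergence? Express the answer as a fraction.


By the root test (Cauchy-Hadamard), the radius is R = 1 / limsup_n |c_n|^(1/n).
Here |c_n|^(1/n) = (15^n * 17^n)^(1/n) = 15 * 17 = 255 for all n.
So R = 1/255 = 1/255.

1/255


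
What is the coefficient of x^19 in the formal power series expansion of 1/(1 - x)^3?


The negative binomial / multiset identity is
1/(1 - x)^r = sum_{k>=0} C(k + r - 1, r - 1) x^k.
Here r = 3 and k = 19, so the coefficient is
C(19 + 2, 2) = C(21, 2)
= 210

210


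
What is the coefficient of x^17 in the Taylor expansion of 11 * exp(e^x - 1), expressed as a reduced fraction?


exp(e^x - 1) = sum_{k>=0} Bell_k x^k / k!, where Bell_k is the k-th Bell number.
So the coefficient of x^17 is 11 * Bell_17 / 17!.
Computing: Bell_17 = 82864869804 and 17! = 355687428096000, giving
11 * 82864869804/355687428096000 = 255755771/99800064000.

255755771/99800064000


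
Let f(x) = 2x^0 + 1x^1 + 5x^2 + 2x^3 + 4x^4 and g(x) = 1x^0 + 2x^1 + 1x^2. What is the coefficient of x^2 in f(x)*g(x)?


Cauchy product at x^2:
2*1 + 1*2 + 5*1
= 9

9


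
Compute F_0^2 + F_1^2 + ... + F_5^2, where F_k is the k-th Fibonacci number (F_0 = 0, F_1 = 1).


There is a standard identity sum_{k=0}^{N} F_k^2 = F_N * F_{N+1} (proved inductively from the telescoping relation F_k^2 = F_k F_{k+1} - F_{k-1} F_k). Then
sum_{k=0}^{5} F_k^2 = F_5 F_6 - F_0 F_0.
Computing: F_5 = 5, F_6 = 8.
Sum = 5 * 8 = 40.

40


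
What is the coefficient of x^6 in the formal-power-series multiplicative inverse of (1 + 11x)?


The inverse is 1/(1 + 11x). Apply the geometric identity 1/(1 - y) = sum_{k>=0} y^k with y = -11x:
1/(1 + 11x) = sum_{k>=0} (-11)^k x^k.
So the coefficient of x^6 is (-11)^6 = 1771561.

1771561


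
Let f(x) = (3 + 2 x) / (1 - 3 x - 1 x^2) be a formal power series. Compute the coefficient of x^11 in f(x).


Write f(x) = sum_{k>=0} a_k x^k. Multiplying both sides by 1 - 3 x - 1 x^2 gives
(1 - 3 x - 1 x^2) sum_{k>=0} a_k x^k = 3 + 2 x.
Matching coefficients:
 x^0: a_0 = 3
 x^1: a_1 - 3 a_0 = 2  =>  a_1 = 3*3 + 2 = 11
 x^k (k >= 2): a_k = 3 a_{k-1} + 1 a_{k-2}.
Iterating: a_2 = 36, a_3 = 119, a_4 = 393, a_5 = 1298, a_6 = 4287, a_7 = 14159, a_8 = 46764, a_9 = 154451, a_10 = 510117, a_11 = 1684802.
So the coefficient of x^11 is 1684802.

1684802


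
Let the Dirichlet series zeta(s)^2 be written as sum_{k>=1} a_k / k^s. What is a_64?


The Dirichlet convolution of the constant function 1 with itself gives (1 * 1)(k) = sum_{d | k} 1 = d(k), the number of positive divisors of k.
Since zeta(s) = sum_{k>=1} 1/k^s, we have zeta(s)^2 = sum_{k>=1} d(k)/k^s, so a_k = d(k).
For k = 64: the divisors are 1, 2, 4, 8, 16, 32, 64.
Count = 7.

7


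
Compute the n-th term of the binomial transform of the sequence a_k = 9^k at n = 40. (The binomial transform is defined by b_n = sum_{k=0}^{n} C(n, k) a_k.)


With a_k = 9^k, b_n = sum_{k=0}^{n} C(n, k) 9^k = (1 + 9)^n by the binomial theorem.
For n = 40: (1 + 9)^40 = 10^40 = 10000000000000000000000000000000000000000.

10000000000000000000000000000000000000000


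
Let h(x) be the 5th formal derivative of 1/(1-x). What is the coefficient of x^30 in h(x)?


Differentiating 5 times: d^5/dx^5 [1/(1-x)] = 5!/(1-x)^6.
The expansion 1/(1-x)^6 = sum_{k>=0} C(k+5, 5) x^k, so the coefficient of x^n in 5!/(1-x)^6 is 5! * C(n+5, 5).
For n = 30: 120 * C(35, 5) = 120 * 324632 = 38955840

38955840


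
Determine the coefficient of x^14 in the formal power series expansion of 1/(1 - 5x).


The geometric series identity gives 1/(1 - c x) = sum_{k>=0} c^k x^k, so the coefficient of x^k is c^k.
Here c = 5 and k = 14.
Computing: 5^14 = 6103515625

6103515625


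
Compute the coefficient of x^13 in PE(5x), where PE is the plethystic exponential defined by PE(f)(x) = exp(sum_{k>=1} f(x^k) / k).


With f(x) = 5x, the exponent is sum_{k>=1} 5 x^k / k = 5 * (-ln(1 - x)). Exponentiating:
PE(5x) = exp(-5 ln(1 - x)) = 1/(1 - x)^5.
By the negative binomial expansion, [x^n] 1/(1 - x)^5 = C(n + 4, 4).
For n = 13: C(17, 4) = 2380.

2380


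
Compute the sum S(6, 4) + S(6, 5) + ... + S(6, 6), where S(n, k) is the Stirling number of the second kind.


By definition, S(n, k) counts partitions of an n-set into exactly k nonempty blocks.
Computing row n = 6 for k = 4..6:
S(6, k): 65, 15, 1
Sum = 81.

81


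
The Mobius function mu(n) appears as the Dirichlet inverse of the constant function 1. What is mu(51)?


51 = 3 * 17 (all distinct primes).
mu(51) = (-1)^2 = 1

1


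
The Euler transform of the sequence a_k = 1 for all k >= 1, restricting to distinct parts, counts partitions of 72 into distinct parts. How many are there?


Partitions of 72 into distinct parts can be computed via generating function.
Product (1+x)(1+x^2)(1+x^3)...
The coefficient of x^72 = 36352

36352


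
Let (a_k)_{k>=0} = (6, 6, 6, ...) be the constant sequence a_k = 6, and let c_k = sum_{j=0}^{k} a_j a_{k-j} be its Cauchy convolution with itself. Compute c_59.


Since a_j = 6 for all j >= 0, the convolution sum becomes
c_k = sum_{j=0}^{k} 6 * 6 = 36 * (k + 1).
Equivalently, the generating function of (a_k) is 6/(1 - x) and its square is 36/(1 - x)^2 = sum_{k>=0} 36(k + 1) x^k.
For k = 59: 36 * 60 = 2160.

2160


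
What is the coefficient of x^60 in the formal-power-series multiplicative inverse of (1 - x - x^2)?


Let the inverse be f(x) = sum_{k>=0} a_k x^k. From f(x) * (1 - x - x^2) = 1 and matching coefficients:
 x^0: a_0 = 1.
 x^1: a_1 - a_0 = 0, so a_1 = 1.
 x^k (k >= 2): a_k - a_{k-1} - a_{k-2} = 0, i.e. a_k = a_{k-1} + a_{k-2}.
This is the Fibonacci-type recurrence shifted so that a_0 = a_1 = 1.
Iterating: a_0=1, a_1=1, a_2=2, a_3=3, a_4=5, a_5=8, a_6=13, a_7=21, a_8=34, a_9=55, ...
a_60 = 2504730781961.

2504730781961


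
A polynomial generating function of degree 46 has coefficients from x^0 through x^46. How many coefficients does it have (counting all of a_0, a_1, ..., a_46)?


A polynomial of degree 46 takes the form a_0 + a_1 x + ... + a_46 x^46.
The number of coefficients is 46 + 1 = 47.

47


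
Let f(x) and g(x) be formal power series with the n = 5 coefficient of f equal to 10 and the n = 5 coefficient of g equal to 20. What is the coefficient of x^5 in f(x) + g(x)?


Addition of formal power series is termwise.
The coefficient of x^5 in f + g = 10 + 20
= 30

30


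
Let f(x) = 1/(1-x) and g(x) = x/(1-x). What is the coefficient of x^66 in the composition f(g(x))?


First simplify the composition: f(g(x)) = 1/(1 - x/(1-x)) = (1-x)/((1-x) - x) = (1-x)/(1-2x).
Now extract the coefficient. Write (1-x)/(1-2x) = 1/(1-2x) - x/(1-2x).
The coefficient of x^n in 1/(1-2x) is 2^n, and in x/(1-2x) is 2^(n-1) (for n >= 1).
So the coefficient of x^66 is 2^66 - 2^65 = 73786976294838206464 - 36893488147419103232 = 36893488147419103232.

36893488147419103232


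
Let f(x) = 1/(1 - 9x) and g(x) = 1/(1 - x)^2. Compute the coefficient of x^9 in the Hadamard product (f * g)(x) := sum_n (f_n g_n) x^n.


f has coefficients f_k = 9^k. For g = 1/(1 - x)^2 the coefficient is g_k = C(k + 1, 1) = k + 1. The Hadamard coefficient is (f * g)_k = 9^k * (k + 1).
For k = 9: 9^9 * 10 = 387420489 * 10 = 3874204890.

3874204890


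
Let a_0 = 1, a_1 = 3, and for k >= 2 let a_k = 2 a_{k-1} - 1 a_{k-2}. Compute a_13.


Iterating the recurrence forward:
a_0 = 1
a_1 = 3
a_2 = 2*3 - 1*1 = 5
a_3 = 2*5 - 1*3 = 7
a_4 = 2*7 - 1*5 = 9
a_5 = 2*9 - 1*7 = 11
a_6 = 2*11 - 1*9 = 13
a_7 = 2*13 - 1*11 = 15
a_8 = 2*15 - 1*13 = 17
a_9 = 2*17 - 1*15 = 19
a_10 = 2*19 - 1*17 = 21
a_11 = 2*21 - 1*19 = 23
a_12 = 2*23 - 1*21 = 25
a_13 = 2*25 - 1*23 = 27
So a_13 = 27.

27


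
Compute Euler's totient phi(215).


phi(n) counts integers in [1, n] coprime to n. Using the multiplicative formula phi(n) = n * prod_{p | n} (1 - 1/p):
215 = 5 * 43, so
phi(215) = 215 * (1 - 1/5) * (1 - 1/43) = 168.

168


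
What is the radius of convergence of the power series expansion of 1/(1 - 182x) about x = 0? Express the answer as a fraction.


Expanding 1/(1 - 182x) = sum_{k>=0} 182^k x^k, the series converges when |182x| < 1, i.e., |x| < 1/182.
So the radius of convergence is 1/182 = 1/182.

1/182


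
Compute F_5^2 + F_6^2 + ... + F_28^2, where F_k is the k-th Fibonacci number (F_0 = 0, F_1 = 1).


There is a standard identity sum_{k=0}^{N} F_k^2 = F_N * F_{N+1} (proved inductively from the telescoping relation F_k^2 = F_k F_{k+1} - F_{k-1} F_k). Then
sum_{k=5}^{28} F_k^2 = F_28 F_29 - F_4 F_5.
Computing: F_28 = 317811, F_29 = 514229, F_4 = 3, F_5 = 5.
Sum = 317811 * 514229 - 3 * 5 = 163427632704.

163427632704


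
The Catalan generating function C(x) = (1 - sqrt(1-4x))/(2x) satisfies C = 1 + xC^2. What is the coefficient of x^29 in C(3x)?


Substituting x -> 3x scales the n-th coefficient by 3^n, so [x^29] C(3x) = 3^29 * C_29.
C_29 = C(2*29, 29)/(30) = 30067266499541040/30 = 1002242216651368.
So 3^29 * 1002242216651368 = 68630377364883 * 1002242216651368 = 68784261539800210144137109944.

68784261539800210144137109944


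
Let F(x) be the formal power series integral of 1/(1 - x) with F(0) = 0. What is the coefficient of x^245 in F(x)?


1/(1 - x) = sum_{k>=0} x^k. Integrating termwise and using F(0) = 0 gives
F(x) = sum_{k>=0} x^(k+1) / (k+1) = sum_{m>=1} x^m / m = -ln(1 - x).
So the coefficient of x^245 is 1/245 = 1/245.

1/245


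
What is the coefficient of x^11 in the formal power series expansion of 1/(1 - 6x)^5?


The general identity 1/(1 - c x)^r = sum_{k>=0} c^k C(k + r - 1, r - 1) x^k follows by substituting y = c x into 1/(1 - y)^r = sum_{k>=0} C(k + r - 1, r - 1) y^k.
For c = 6, r = 5, k = 11:
6^11 * C(15, 4) = 362797056 * 1365 = 495217981440.

495217981440


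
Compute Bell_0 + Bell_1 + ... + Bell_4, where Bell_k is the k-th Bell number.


Recall Bell_k counts set partitions of a k-set (with Bell_0 = 1 by convention).
Bell_0 through Bell_4: 1, 1, 2, 5, 15
Sum = 1 + 1 + 2 + 5 + 15 = 24.

24


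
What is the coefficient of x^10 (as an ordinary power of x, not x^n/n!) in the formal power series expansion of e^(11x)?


The exponential series is e^y = sum_{k>=0} y^k / k!. Substituting y = 11x gives
e^(11x) = sum_{k>=0} 11^k x^k / k!.
So the coefficient of x^n is a^n/n! with a = 11, n = 10:
11^10 / 10! = 25937424601/3628800 = 25937424601/3628800

25937424601/3628800


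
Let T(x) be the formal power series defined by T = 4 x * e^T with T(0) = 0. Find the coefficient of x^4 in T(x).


Apply the Lagrange inversion formula: if T = 4 x * phi(T) with phi(t) = e^t, then
[x^n] T = 4^n * (1/n) [t^(n-1)] phi(t)^n = 4^n * (1/n) [t^(n-1)] e^(n t) = 4^n * (1/n) * n^(n-1) / (n-1)! = 4^n * n^(n-1) / n!.
When c = 1 this is the Cayley count of rooted labeled trees on n vertices, divided by n!.
For n = 4: 4^4 * 4^3 / 4! = 256 * 64/24 = 2048/3.

2048/3


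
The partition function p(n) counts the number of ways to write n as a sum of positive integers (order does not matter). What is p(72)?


Using the generating function prod_{k>=1} 1/(1-x^k), we compute p(72).
By dynamic programming over parts 1 through 72:
p(72) = 5392783

5392783


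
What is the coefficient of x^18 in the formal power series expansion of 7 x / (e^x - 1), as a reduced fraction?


The exponential generating function for Bernoulli numbers is
x / (e^x - 1) = sum_{k>=0} B_k x^k / k!.
So the coefficient of x^18 in 7 x / (e^x - 1) is 7 B_18 / 18!.
Computing: B_18 = 43867/798, 18! = 6402373705728000, giving
7 * 43867/798 / 6402373705728000 = 43867/729870602452992000.

43867/729870602452992000


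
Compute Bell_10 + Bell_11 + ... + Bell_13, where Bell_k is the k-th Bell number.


Recall Bell_k counts set partitions of a k-set (with Bell_0 = 1 by convention).
Bell_10 through Bell_13: 115975, 678570, 4213597, 27644437
Sum = 115975 + 678570 + 4213597 + 27644437 = 32652579.

32652579


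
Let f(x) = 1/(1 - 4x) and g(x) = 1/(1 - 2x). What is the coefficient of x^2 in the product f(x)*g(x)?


The coefficient of x^n in f*g is the Cauchy product: sum_{k=0}^{n} a^k * b^(n-k).
With a=4, b=2, n=2:
sum_{k=0}^{2} 4^k * 2^(2-k)
= 28

28


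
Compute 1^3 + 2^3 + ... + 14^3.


This power sum has a closed form given by Faulhaber's formula
sum_{k=1}^{m} k^p = (1 / (p + 1)) * sum_{j=0}^{p} C(p + 1, j) B_j m^(p + 1 - j),
but for small m direct computation is fastest:
1 + 8 + 27 + 64 + 125 + 216 + 343 + 512 + 729 + 1000 + 1331 + 1728 + 2197 + 2744 = 11025.

11025


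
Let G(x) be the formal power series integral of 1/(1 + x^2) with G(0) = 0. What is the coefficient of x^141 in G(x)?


1/(1 + x^2) = sum_{j>=0} (-1)^j x^(2j). Integrating termwise with G(0) = 0:
G(x) = sum_{j>=0} (-1)^j x^(2j+1) / (2j+1) = arctan(x).
Only odd powers are nonzero. For x^141 write 141 = 2*70 + 1, giving
(-1)^70 / 141 = 1/141 = 1/141.

1/141


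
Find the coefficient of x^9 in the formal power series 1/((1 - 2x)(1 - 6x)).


By partial fractions or Cauchy convolution:
The coefficient equals sum_{k=0}^{9} 2^k * 6^(9-k).
= 15116288

15116288


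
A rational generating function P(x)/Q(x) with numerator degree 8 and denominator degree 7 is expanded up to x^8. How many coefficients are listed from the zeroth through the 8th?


Expanding up to x^8 gives the coefficients for x^0, x^1, ..., x^8.
That is 8 + 1 = 9 coefficients in total.

9


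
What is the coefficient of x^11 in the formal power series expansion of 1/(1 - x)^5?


The expansion 1/(1 - x)^r = sum_{k>=0} C(k + r - 1, r - 1) x^k follows from the multiset / negative-binomial theorem (or from repeated differentiation of the geometric series).
For r = 5 and k = 11:
C(15, 4) = 1307674368000 / (24 * 39916800) = 1365.

1365


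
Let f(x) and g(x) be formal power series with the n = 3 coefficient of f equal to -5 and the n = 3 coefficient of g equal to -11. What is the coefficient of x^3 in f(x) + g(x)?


Addition of formal power series is termwise.
The coefficient of x^3 in f + g = -5 + -11
= -16

-16


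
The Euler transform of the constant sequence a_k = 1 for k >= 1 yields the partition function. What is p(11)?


The Euler transform converts the sequence a_k = 1 into the number of integer partitions.
Using the recurrence or dynamic programming:
p(11) = 56

56


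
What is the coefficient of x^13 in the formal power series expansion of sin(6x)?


The Maclaurin series is sin(t) = sum_{k>=0} (-1)^k t^(2k+1) / (2k+1)!, so substituting t = 6x, only odd powers of x are nonzero, with coefficient of x^(2k+1) equal to (-1)^k 6^(2k+1) / (2k+1)!.
Write 13 = 2*6 + 1, giving the coefficient (-1)^6 * 6^13 / 13! = 13060694016/6227020800 = 52488/25025.

52488/25025


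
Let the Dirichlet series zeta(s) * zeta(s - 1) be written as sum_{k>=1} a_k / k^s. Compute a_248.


Convolution gives a_k = sum_{d | k} d * 1 = sum_{d | k} d = sigma(k), the sum of positive divisors of k.
For k = 248, the divisors are 1, 2, 4, 8, 31, 62, 124, 248, so
sigma(248) = 1 + 2 + 4 + 8 + 31 + 62 + 124 + 248 = 480.

480


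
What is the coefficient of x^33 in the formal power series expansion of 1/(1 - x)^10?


The negative binomial / multiset identity is
1/(1 - x)^r = sum_{k>=0} C(k + r - 1, r - 1) x^k.
Here r = 10 and k = 33, so the coefficient is
C(33 + 9, 9) = C(42, 9)
= 445891810

445891810


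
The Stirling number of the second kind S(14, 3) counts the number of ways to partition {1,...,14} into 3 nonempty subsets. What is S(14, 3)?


Using the explicit formula S(n,k) = (1/k!) sum_{j=0}^{k} (-1)^(k-j) C(k,j) j^n:
S(14, 3) = 788970
Equivalently, S(n,k) is n! times the coefficient of x^n in the EGF (e^x - 1)^k / k!.

788970


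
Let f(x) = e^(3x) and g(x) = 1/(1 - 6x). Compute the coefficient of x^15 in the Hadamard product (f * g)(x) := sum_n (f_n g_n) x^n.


Expanding: f_k = 3^k/k! (from e^(3x)) and g_k = 6^k (from 1/(1 - 6x)). So the Hadamard coefficient (f * g)_k = 3^k 6^k / k! = (18)^k / k!.
For k = 15: 18^15/15! = 6746640616477458432/1307674368000 = 4518872583696/875875.

4518872583696/875875


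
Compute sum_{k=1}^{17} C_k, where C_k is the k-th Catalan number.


C_1 through C_17: 1, 2, 5, 14, 42, 132, 429, 1430, 4862, 16796, 58786, 208012, 742900, 2674440, 9694845, 35357670, 129644790
Sum = 1 + 2 + 5 + 14 + 42 + 132 + 429 + 1430 + 4862 + 16796 + 58786 + 208012 + 742900 + 2674440 + 9694845 + 35357670 + 129644790
= 178405156

178405156


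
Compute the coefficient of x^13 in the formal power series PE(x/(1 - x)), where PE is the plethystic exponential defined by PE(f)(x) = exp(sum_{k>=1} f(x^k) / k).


For f(x) = x/(1 - x) we have
sum_{k>=1} f(x^k) / k = sum_{k>=1} (1/k) * x^k / (1 - x^k) = sum_{k, m >= 1} x^(k m) / k,
which after exponentiating simplifies to
PE(x/(1 - x)) = prod_{k>=1} 1 / (1 - x^k).
This is the generating function for the partition function p(n), so the coefficient of x^13 is p(13).
Computing p(13) by dynamic programming over parts 1, 2, ..., 13: p(13) = 101.

101


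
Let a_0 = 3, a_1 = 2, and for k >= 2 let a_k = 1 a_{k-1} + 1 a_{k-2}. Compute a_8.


Iterating the recurrence forward:
a_0 = 3
a_1 = 2
a_2 = 1*2 + 1*3 = 5
a_3 = 1*5 + 1*2 = 7
a_4 = 1*7 + 1*5 = 12
a_5 = 1*12 + 1*7 = 19
a_6 = 1*19 + 1*12 = 31
a_7 = 1*31 + 1*19 = 50
a_8 = 1*50 + 1*31 = 81
So a_8 = 81.

81


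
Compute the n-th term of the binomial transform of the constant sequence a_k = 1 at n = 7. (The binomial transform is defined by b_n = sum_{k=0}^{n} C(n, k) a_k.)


With a_k = 1 for all k, b_n = sum_{k=0}^{n} C(n, k) = 2^n by the binomial theorem.
For n = 7: 2^7 = 128.

128


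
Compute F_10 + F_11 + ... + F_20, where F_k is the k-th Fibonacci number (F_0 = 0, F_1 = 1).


Use the identity sum_{k=0}^{N} F_k = F_{N+2} - 1 (which follows from F_{k+2} - F_{k+1} = F_k). Then
sum_{k=10}^{20} F_k = (F_{22} - 1) - (F_{11} - 1) = F_{22} - F_{11}.
Computing: F_{22} = 17711, F_{11} = 89, so
Sum = 17711 - 89 = 17622.

17622


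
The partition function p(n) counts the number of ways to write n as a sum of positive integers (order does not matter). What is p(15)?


Using the generating function prod_{k>=1} 1/(1-x^k), we compute p(15).
By dynamic programming over parts 1 through 15:
p(15) = 176

176


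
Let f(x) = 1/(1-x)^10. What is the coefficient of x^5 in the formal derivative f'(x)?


Differentiate: d/dx [ 1/(1-x)^r ] = r / (1-x)^(r+1).
Here r = 10, so f'(x) = 10 / (1-x)^11.
The expansion of 1/(1-x)^(r+1) has coefficient of x^n equal to C(n+r, r).
So the coefficient of x^5 in f'(x) is
10 * C(15, 10) = 10 * 3003 = 30030

30030


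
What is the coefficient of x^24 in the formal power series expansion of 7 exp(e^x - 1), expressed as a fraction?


exp(e^x - 1) is the exponential generating function for the Bell numbers Bell_k: exp(e^x - 1) = sum_{k>=0} Bell_k x^k / k!.
So the coefficient of x^24 in 7 exp(e^x - 1) is 7 Bell_24 / 24!.
Computing: Bell_24 = 445958869294805289 and 24! = 620448401733239439360000, giving
7 * 445958869294805289/620448401733239439360000 = 148652956431601763/29545161987297116160000.

148652956431601763/29545161987297116160000


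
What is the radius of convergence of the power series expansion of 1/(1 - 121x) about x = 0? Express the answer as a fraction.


Expanding 1/(1 - 121x) = sum_{k>=0} 121^k x^k, the series converges when |121x| < 1, i.e., |x| < 1/121.
So the radius of convergence is 1/121 = 1/121.

1/121


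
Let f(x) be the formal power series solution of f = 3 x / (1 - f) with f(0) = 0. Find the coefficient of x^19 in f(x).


Apply Lagrange inversion: f = 3 x * phi(f) with phi(t) = 1/(1 - t), so
[x^n] f = 3^n * (1/n) [t^(n-1)] phi(t)^n = 3^n * (1/n) [t^(n-1)] (1 - t)^(-n) = 3^n * (1/n) C(2n - 2, n - 1) = 3^n * C_{n-1}.
For n = 19: C_18 = C(36, 18) / 19 = 9075135300/19 = 477638700.
With the 3^19 = 1162261467 factor, the coefficient is 1162261467 * 477638700 = 555141056157972900.

555141056157972900


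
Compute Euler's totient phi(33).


phi(n) counts integers in [1, n] coprime to n. Using the multiplicative formula phi(n) = n * prod_{p | n} (1 - 1/p):
33 = 3 * 11, so
phi(33) = 33 * (1 - 1/3) * (1 - 1/11) = 20.

20


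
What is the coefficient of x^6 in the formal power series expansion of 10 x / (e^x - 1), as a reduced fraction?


The exponential generating function for Bernoulli numbers is
x / (e^x - 1) = sum_{k>=0} B_k x^k / k!.
So the coefficient of x^6 in 10 x / (e^x - 1) is 10 B_6 / 6!.
Computing: B_6 = 1/42, 6! = 720, giving
10 * 1/42 / 720 = 1/3024.

1/3024


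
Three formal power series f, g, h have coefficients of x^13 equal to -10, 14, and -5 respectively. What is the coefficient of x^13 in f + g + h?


Series addition is componentwise:
-10 + 14 + -5
= -1

-1


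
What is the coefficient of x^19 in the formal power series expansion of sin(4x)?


The Maclaurin series is sin(t) = sum_{k>=0} (-1)^k t^(2k+1) / (2k+1)!, so substituting t = 4x, only odd powers of x are nonzero, with coefficient of x^(2k+1) equal to (-1)^k 4^(2k+1) / (2k+1)!.
Write 19 = 2*9 + 1, giving the coefficient (-1)^9 * 4^19 / 19! = -274877906944/121645100408832000 = -4194304/1856156927625.

-4194304/1856156927625


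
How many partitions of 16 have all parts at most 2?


Using the generating function (1-x)^(-1)(1-x^2)^(-1),
the coefficient of x^16 counts these restricted partitions.
Result = 9

9


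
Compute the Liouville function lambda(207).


The Liouville function is lambda(k) = (-1)^Omega(k), where Omega(k) counts the prime factors of k with multiplicity.
Factoring: 207 = 3 * 3 * 23, so Omega(207) = 3.
lambda(207) = (-1)^3 = -1.

-1


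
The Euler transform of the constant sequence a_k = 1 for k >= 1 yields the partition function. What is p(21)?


The Euler transform converts the sequence a_k = 1 into the number of integer partitions.
Using the recurrence or dynamic programming:
p(21) = 792

792


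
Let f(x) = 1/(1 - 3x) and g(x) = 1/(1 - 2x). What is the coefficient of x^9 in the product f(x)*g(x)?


The coefficient of x^n in f*g is the Cauchy product: sum_{k=0}^{n} a^k * b^(n-k).
With a=3, b=2, n=9:
sum_{k=0}^{9} 3^k * 2^(9-k)
= 58025

58025


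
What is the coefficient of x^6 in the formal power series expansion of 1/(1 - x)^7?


The expansion 1/(1 - x)^r = sum_{k>=0} C(k + r - 1, r - 1) x^k follows from the multiset / negative-binomial theorem (or from repeated differentiation of the geometric series).
For r = 7 and k = 6:
C(12, 6) = 479001600 / (720 * 720) = 924.

924


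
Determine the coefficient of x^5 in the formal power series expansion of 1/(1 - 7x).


The geometric series identity gives 1/(1 - c x) = sum_{k>=0} c^k x^k, so the coefficient of x^k is c^k.
Here c = 7 and k = 5.
Computing: 7^5 = 16807

16807


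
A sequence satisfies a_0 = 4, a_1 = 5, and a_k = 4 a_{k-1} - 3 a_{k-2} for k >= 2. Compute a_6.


The characteristic equation is t^2 - 4 t + 3 = 0, with roots r_1 = 3 and r_2 = 1 (so c_1 = r_1 + r_2, c_2 = -r_1 r_2 as required).
One can use the closed form a_n = A r_1^n + B r_2^n, but direct iteration is more reliable:
a_0 = 4, a_1 = 5, a_2 = 8, a_3 = 17, a_4 = 44, a_5 = 125, a_6 = 368.
So a_6 = 368.

368


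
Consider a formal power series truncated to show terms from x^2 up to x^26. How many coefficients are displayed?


From x^2 to x^26 inclusive, the count is 26 - 2 + 1 = 25.

25


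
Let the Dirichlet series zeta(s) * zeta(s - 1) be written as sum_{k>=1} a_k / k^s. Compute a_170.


Convolution gives a_k = sum_{d | k} d * 1 = sum_{d | k} d = sigma(k), the sum of positive divisors of k.
For k = 170, the divisors are 1, 2, 5, 10, 17, 34, 85, 170, so
sigma(170) = 1 + 2 + 5 + 10 + 17 + 34 + 85 + 170 = 324.

324


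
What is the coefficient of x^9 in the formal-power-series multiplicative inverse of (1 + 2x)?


The inverse is 1/(1 + 2x). Apply the geometric identity 1/(1 - y) = sum_{k>=0} y^k with y = -2x:
1/(1 + 2x) = sum_{k>=0} (-2)^k x^k.
So the coefficient of x^9 is (-2)^9 = -512.

-512


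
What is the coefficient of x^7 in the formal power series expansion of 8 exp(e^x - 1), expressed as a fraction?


exp(e^x - 1) is the exponential generating function for the Bell numbers Bell_k: exp(e^x - 1) = sum_{k>=0} Bell_k x^k / k!.
So the coefficient of x^7 in 8 exp(e^x - 1) is 8 Bell_7 / 7!.
Computing: Bell_7 = 877 and 7! = 5040, giving
8 * 877/5040 = 877/630.

877/630


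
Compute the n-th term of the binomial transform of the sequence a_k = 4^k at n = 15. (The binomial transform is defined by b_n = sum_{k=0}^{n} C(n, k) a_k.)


With a_k = 4^k, b_n = sum_{k=0}^{n} C(n, k) 4^k = (1 + 4)^n by the binomial theorem.
For n = 15: (1 + 4)^15 = 5^15 = 30517578125.

30517578125


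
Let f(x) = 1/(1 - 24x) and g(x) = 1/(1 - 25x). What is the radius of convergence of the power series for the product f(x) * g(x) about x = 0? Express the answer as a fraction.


The radius of 1/(1 - 24x) is 1/24 (nearest singularity at x = 1/24), and the radius of 1/(1 - 25x) is 1/25.
The product f(x)*g(x) = 1/((1 - 24x)(1 - 25x)) has singularities at both 1/24 and 1/25, so its radius of convergence is the distance to the nearest one:
min(1/24, 1/25) = 1/25.

1/25


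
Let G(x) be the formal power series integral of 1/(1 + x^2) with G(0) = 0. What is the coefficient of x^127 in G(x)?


1/(1 + x^2) = sum_{j>=0} (-1)^j x^(2j). Integrating termwise with G(0) = 0:
G(x) = sum_{j>=0} (-1)^j x^(2j+1) / (2j+1) = arctan(x).
Only odd powers are nonzero. For x^127 write 127 = 2*63 + 1, giving
(-1)^63 / 127 = -1/127 = -1/127.

-1/127


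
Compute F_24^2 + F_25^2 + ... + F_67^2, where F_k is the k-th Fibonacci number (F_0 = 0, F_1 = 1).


There is a standard identity sum_{k=0}^{N} F_k^2 = F_N * F_{N+1} (proved inductively from the telescoping relation F_k^2 = F_k F_{k+1} - F_{k-1} F_k). Then
sum_{k=24}^{67} F_k^2 = F_67 F_68 - F_23 F_24.
Computing: F_67 = 44945570212853, F_68 = 72723460248141, F_23 = 28657, F_24 = 46368.
Sum = 44945570212853 * 72723460248141 - 28657 * 46368 = 3268597388704445368238788497.

3268597388704445368238788497
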